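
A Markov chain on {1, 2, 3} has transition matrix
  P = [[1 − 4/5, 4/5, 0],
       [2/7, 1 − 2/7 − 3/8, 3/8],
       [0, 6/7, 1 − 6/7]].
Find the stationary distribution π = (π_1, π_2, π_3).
π = (40/201, 112/201, 49/201)

This is a birth-death chain on three states, which satisfies detailed balance: π_1 · P_{12} = π_2 · P_{21} and π_2 · P_{23} = π_3 · P_{32}.
From π_1 · 4/5 = π_2 · 2/7: π_2/π_1 = (4/5)/(2/7) = 14/5.
From π_2 · 3/8 = π_3 · 6/7: π_3/π_2 = (3/8)/(6/7) = 7/16.
Take π_1 proportional to 1; then unnormalized π = (1, 14/5, 49/40). Normalize by dividing by the sum 201/40:
  π = (40/201, 112/201, 49/201).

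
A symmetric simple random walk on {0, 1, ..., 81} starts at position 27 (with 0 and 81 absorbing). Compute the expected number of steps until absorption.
E[τ | X_0 = 27] = 1458

Let v_k = E[τ | X_0 = k]. Boundary: v_0 = v_81 = 0. Recurrence: v_k = 1 + (v_{k-1} + v_{k+1})/2 for 1 ≤ k ≤ 80. The particular solution to v_k − (v_{k-1} + v_{k+1})/2 = 1 is v_k = −k^2. Adding homogeneous solution A + B k and matching boundaries gives v_k = k (81 − k). Substituting k = 27: v_27 = 27 · 54 = 1458.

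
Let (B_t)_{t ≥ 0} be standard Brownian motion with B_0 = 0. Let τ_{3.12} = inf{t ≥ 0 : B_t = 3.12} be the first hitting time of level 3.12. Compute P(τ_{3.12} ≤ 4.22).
P(τ_{3.12} ≤ 4.22) = 2(1 − Φ(3.12/√4.22)) = 2(1 − Φ(1.5188)) ≈ 0.1288

By the reflection principle for standard BM, P(τ_b ≤ t) = 2 · P(B_t ≥ b). Since B_t ~ N(0, t), P(B_t ≥ 3.12) = 1 − Φ(3.12/√t) = 1 − Φ(3.12/√4.22) = 1 − Φ(1.5188) ≈ 0.06441. Doubling: P(τ_{3.12} ≤ 4.22) ≈ 2 · 0.06441 = 0.12882 ≈ 0.1288.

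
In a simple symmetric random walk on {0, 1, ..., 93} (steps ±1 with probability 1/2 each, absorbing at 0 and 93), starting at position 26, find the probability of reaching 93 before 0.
P(hit 93 before 0) = 26/93

Let u_k = P(hit 93 before 0 | start at k). Then u_0 = 0, u_93 = 1, and u_k = u_{k-1}/2 + u_{k+1}/2 for 1 ≤ k ≤ 92. This harmonic recurrence is solved by u_k = k/93, giving u_26 = 26/93.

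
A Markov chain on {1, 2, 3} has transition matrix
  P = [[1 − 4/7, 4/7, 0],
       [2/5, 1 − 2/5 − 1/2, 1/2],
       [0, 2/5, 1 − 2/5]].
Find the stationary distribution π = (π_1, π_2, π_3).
π = (14/59, 20/59, 25/59)

This is a birth-death chain on three states, which satisfies detailed balance: π_1 · P_{12} = π_2 · P_{21} and π_2 · P_{23} = π_3 · P_{32}.
From π_1 · 4/7 = π_2 · 2/5: π_2/π_1 = (4/7)/(2/5) = 10/7.
From π_2 · 1/2 = π_3 · 2/5: π_3/π_2 = (1/2)/(2/5) = 5/4.
Take π_1 proportional to 1; then unnormalized π = (1, 10/7, 25/14). Normalize by dividing by the sum 59/14:
  π = (14/59, 20/59, 25/59).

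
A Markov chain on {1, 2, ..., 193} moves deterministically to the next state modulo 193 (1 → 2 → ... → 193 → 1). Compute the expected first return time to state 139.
E[T_139 | X_0 = 139] = 193

The chain cycles deterministically, so starting at state 139 it returns in exactly 193 steps. Equivalently, the stationary distribution is uniform π_j = 1/193 for every state j, so by Kac's formula E[T_139] = 1/π_139 = 193.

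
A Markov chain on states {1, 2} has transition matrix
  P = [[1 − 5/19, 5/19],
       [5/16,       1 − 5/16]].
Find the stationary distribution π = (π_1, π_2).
π_1 = 19/35, π_2 = 16/35

Solve πP = π with π_1 + π_2 = 1. From πP = π: π_1 · (1 − 5/19) + π_2 · 5/16 = π_1 ⇒ π_2 · 5/16 = π_1 · 5/19 ⇒ π_2/π_1 = (5/19)/(5/16) = 16/19. Together with π_1 + π_2 = 1:
  π_1 = (5/16)/(5/19 + 5/16) = (5/16)/(175/304) = 19/35,
  π_2 = (5/19)/(5/19 + 5/16) = (5/19)/(175/304) = 16/35.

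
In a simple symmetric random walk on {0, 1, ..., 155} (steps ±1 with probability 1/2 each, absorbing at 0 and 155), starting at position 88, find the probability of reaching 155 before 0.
P(hit 155 before 0) = 88/155

Let u_k = P(hit 155 before 0 | start at k). Then u_0 = 0, u_155 = 1, and u_k = u_{k-1}/2 + u_{k+1}/2 for 1 ≤ k ≤ 154. This harmonic recurrence is solved by u_k = k/155, giving u_88 = 88/155.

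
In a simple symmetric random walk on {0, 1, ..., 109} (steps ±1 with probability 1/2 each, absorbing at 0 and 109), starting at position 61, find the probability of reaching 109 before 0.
P(hit 109 before 0) = 61/109

Let u_k = P(hit 109 before 0 | start at k). Then u_0 = 0, u_109 = 1, and u_k = u_{k-1}/2 + u_{k+1}/2 for 1 ≤ k ≤ 108. This harmonic recurrence is solved by u_k = k/109, giving u_61 = 61/109.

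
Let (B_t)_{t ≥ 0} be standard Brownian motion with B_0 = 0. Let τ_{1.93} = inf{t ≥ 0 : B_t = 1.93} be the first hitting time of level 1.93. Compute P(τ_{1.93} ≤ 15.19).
P(τ_{1.93} ≤ 15.19) = 2(1 − Φ(1.93/√15.19)) = 2(1 − Φ(0.4952)) ≈ 0.6205

By the reflection principle for standard BM, P(τ_b ≤ t) = 2 · P(B_t ≥ b). Since B_t ~ N(0, t), P(B_t ≥ 1.93) = 1 − Φ(1.93/√t) = 1 − Φ(1.93/√15.19) = 1 − Φ(0.4952) ≈ 0.31023. Doubling: P(τ_{1.93} ≤ 15.19) ≈ 2 · 0.31023 = 0.62046 ≈ 0.6205.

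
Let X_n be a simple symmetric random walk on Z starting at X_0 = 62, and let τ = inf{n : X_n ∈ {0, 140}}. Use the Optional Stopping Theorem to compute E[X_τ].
E[X_τ] = 62

X_n is a martingale and τ is a bounded-mean stopping time (indeed τ is finite a.s. with bounded expectation since the walk is in a bounded region). By the OST, E[X_τ] = E[X_0] = 62. Equivalently: E[X_τ] = 140 · P(hit 140 first) + 0 · P(hit 0 first) = 140 · (62/140) = 62.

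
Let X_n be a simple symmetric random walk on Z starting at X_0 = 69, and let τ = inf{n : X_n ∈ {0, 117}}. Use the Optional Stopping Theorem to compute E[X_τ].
E[X_τ] = 69

X_n is a martingale and τ is a bounded-mean stopping time (indeed τ is finite a.s. with bounded expectation since the walk is in a bounded region). By the OST, E[X_τ] = E[X_0] = 69. Equivalently: E[X_τ] = 117 · P(hit 117 first) + 0 · P(hit 0 first) = 117 · (69/117) = 69.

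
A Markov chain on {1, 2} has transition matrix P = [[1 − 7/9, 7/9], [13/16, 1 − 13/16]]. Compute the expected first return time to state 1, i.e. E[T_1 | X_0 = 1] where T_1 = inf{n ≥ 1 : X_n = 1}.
E[T_1 | X_0 = 1] = 1/π_1 = 229/117

For an irreducible recurrent Markov chain with stationary distribution π, E[T_i | X_0 = i] = 1/π_i (Kac's formula). Here π_1 = (13/16)/(7/9 + 13/16) = (13/16)/(229/144) = 117/229, so E[T_1 | X_0 = 1] = 1/π_1 = (7/9 + 13/16)/(13/16) = (229/144)/(13/16) = 229/117.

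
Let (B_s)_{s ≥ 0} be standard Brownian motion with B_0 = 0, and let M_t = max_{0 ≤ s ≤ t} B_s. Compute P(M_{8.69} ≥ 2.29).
P(M_{8.69} ≥ 2.29) = 2·P(B_{8.69} ≥ 2.29) = 2(1 − Φ(2.29/√8.69)) ≈ 0.4373

By the reflection principle for Brownian motion, P(M_t ≥ a) = 2 · P(B_t ≥ a) for a ≥ 0. Since B_t ~ N(0, t), P(B_t ≥ 2.29) = 1 − Φ(2.29/√t) = 1 − Φ(2.29/√8.69) = 1 − Φ(0.7768). So
  P(M_{8.69} ≥ 2.29) = 2(1 − Φ(0.7768)) ≈ 0.4373.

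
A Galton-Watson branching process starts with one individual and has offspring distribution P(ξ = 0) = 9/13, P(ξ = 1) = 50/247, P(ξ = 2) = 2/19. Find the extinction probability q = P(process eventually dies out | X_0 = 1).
q = 1

Mean offspring μ = 0·9/13 + 1·50/247 + 2·2/19 = 102/247 ≤ 1. For μ ≤ 1 with offspring not concentrated at 1, the Galton-Watson process goes extinct almost surely, so q = 1.
(Algebraic check: The pgf is f(s) = 9/13 + 50/247·s + 2/19·s². The extinction probability q is the smallest fixed point of f in [0, 1]. Setting s = f(s):
  2/19·s² + (50/247 − 1)·s + 9/13 = 0
  2/19·s² − (9/13 + 2/19)·s + 9/13 = 0
which factors as (s − 1)·(2/19·s − 9/13) = 0, giving roots s = 1 and s = (9/13)/(2/19) = 171/26. Since 171/26 ≥ 1, the smallest root in [0, 1] is s = 1.)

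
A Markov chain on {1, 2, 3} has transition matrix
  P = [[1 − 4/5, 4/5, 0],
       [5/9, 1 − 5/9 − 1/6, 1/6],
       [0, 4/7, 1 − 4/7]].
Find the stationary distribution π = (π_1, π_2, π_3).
π = (50/143, 72/143, 21/143)

This is a birth-death chain on three states, which satisfies detailed balance: π_1 · P_{12} = π_2 · P_{21} and π_2 · P_{23} = π_3 · P_{32}.
From π_1 · 4/5 = π_2 · 5/9: π_2/π_1 = (4/5)/(5/9) = 36/25.
From π_2 · 1/6 = π_3 · 4/7: π_3/π_2 = (1/6)/(4/7) = 7/24.
Take π_1 proportional to 1; then unnormalized π = (1, 36/25, 21/50). Normalize by dividing by the sum 143/50:
  π = (50/143, 72/143, 21/143).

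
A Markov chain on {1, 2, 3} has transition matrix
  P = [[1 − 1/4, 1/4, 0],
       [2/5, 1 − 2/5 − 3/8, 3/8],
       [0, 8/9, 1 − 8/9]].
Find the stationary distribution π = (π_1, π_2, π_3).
π = (512/967, 320/967, 135/967)

This is a birth-death chain on three states, which satisfies detailed balance: π_1 · P_{12} = π_2 · P_{21} and π_2 · P_{23} = π_3 · P_{32}.
From π_1 · 1/4 = π_2 · 2/5: π_2/π_1 = (1/4)/(2/5) = 5/8.
From π_2 · 3/8 = π_3 · 8/9: π_3/π_2 = (3/8)/(8/9) = 27/64.
Take π_1 proportional to 1; then unnormalized π = (1, 5/8, 135/512). Normalize by dividing by the sum 967/512:
  π = (512/967, 320/967, 135/967).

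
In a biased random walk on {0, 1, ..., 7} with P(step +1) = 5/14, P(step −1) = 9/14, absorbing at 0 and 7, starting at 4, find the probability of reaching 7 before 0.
P(hit 7 before 0) = (1 − (9/5)^4) / (1 − (9/5)^7) = 185500/1176211

Let u_k denote P(reach 7 before 0 | start at k). Boundary: u_0 = 0, u_7 = 1. Recurrence: u_k = 5/14·u_{k+1} + 9/14·u_{k-1} for 1 ≤ k ≤ 6. Try u_k = A + B·r^k with r = q/p = (9/14)/(5/14) = 9/5. Substitution satisfies the recurrence; boundary conditions give:
  u_k = (1 − r^k) / (1 − r^N) = (1 − (9/5)^4) / (1 − (9/5)^7) = 185500/1176211.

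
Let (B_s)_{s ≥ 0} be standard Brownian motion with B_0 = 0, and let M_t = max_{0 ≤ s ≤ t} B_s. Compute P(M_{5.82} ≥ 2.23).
P(M_{5.82} ≥ 2.23) = 2·P(B_{5.82} ≥ 2.23) = 2(1 − Φ(2.23/√5.82)) ≈ 0.3553

By the reflection principle for Brownian motion, P(M_t ≥ a) = 2 · P(B_t ≥ a) for a ≥ 0. Since B_t ~ N(0, t), P(B_t ≥ 2.23) = 1 − Φ(2.23/√t) = 1 − Φ(2.23/√5.82) = 1 − Φ(0.9244). So
  P(M_{5.82} ≥ 2.23) = 2(1 − Φ(0.9244)) ≈ 0.3553.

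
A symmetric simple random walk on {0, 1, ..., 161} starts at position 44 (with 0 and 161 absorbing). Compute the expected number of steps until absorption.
E[τ | X_0 = 44] = 5148

Let v_k = E[τ | X_0 = k]. Boundary: v_0 = v_161 = 0. Recurrence: v_k = 1 + (v_{k-1} + v_{k+1})/2 for 1 ≤ k ≤ 160. The particular solution to v_k − (v_{k-1} + v_{k+1})/2 = 1 is v_k = −k^2. Adding homogeneous solution A + B k and matching boundaries gives v_k = k (161 − k). Substituting k = 44: v_44 = 44 · 117 = 5148.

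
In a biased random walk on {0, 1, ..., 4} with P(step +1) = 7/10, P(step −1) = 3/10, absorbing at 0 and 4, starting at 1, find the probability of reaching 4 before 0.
P(hit 4 before 0) = (1 − (3/7)^1) / (1 − (3/7)^4) = 343/580

Let u_k denote P(reach 4 before 0 | start at k). Boundary: u_0 = 0, u_4 = 1. Recurrence: u_k = 7/10·u_{k+1} + 3/10·u_{k-1} for 1 ≤ k ≤ 3. Try u_k = A + B·r^k with r = q/p = (3/10)/(7/10) = 3/7. Substitution satisfies the recurrence; boundary conditions give:
  u_k = (1 − r^k) / (1 − r^N) = (1 − (3/7)^1) / (1 − (3/7)^4) = 343/580.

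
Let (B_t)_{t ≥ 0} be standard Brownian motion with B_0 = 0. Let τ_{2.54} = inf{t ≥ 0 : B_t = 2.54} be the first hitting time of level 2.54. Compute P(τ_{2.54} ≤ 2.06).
P(τ_{2.54} ≤ 2.06) = 2(1 − Φ(2.54/√2.06)) = 2(1 − Φ(1.7697)) ≈ 0.0768

By the reflection principle for standard BM, P(τ_b ≤ t) = 2 · P(B_t ≥ b). Since B_t ~ N(0, t), P(B_t ≥ 2.54) = 1 − Φ(2.54/√t) = 1 − Φ(2.54/√2.06) = 1 − Φ(1.7697) ≈ 0.03839. Doubling: P(τ_{2.54} ≤ 2.06) ≈ 2 · 0.03839 = 0.07678 ≈ 0.0768.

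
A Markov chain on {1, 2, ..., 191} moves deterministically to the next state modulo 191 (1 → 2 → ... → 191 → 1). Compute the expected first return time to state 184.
E[T_184 | X_0 = 184] = 191

The chain cycles deterministically, so starting at state 184 it returns in exactly 191 steps. Equivalently, the stationary distribution is uniform π_j = 1/191 for every state j, so by Kac's formula E[T_184] = 1/π_184 = 191.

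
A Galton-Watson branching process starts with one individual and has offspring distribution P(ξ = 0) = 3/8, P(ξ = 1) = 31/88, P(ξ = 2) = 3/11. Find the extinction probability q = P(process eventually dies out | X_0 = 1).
q = 1

Mean offspring μ = 0·3/8 + 1·31/88 + 2·3/11 = 79/88 ≤ 1. For μ ≤ 1 with offspring not concentrated at 1, the Galton-Watson process goes extinct almost surely, so q = 1.
(Algebraic check: The pgf is f(s) = 3/8 + 31/88·s + 3/11·s². The extinction probability q is the smallest fixed point of f in [0, 1]. Setting s = f(s):
  3/11·s² + (31/88 − 1)·s + 3/8 = 0
  3/11·s² − (3/8 + 3/11)·s + 3/8 = 0
which factors as (s − 1)·(3/11·s − 3/8) = 0, giving roots s = 1 and s = (3/8)/(3/11) = 11/8. Since 11/8 ≥ 1, the smallest root in [0, 1] is s = 1.)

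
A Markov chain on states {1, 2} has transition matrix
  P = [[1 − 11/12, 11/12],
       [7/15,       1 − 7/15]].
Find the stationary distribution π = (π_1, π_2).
π_1 = 28/83, π_2 = 55/83

Solve πP = π with π_1 + π_2 = 1. From πP = π: π_1 · (1 − 11/12) + π_2 · 7/15 = π_1 ⇒ π_2 · 7/15 = π_1 · 11/12 ⇒ π_2/π_1 = (11/12)/(7/15) = 55/28. Together with π_1 + π_2 = 1:
  π_1 = (7/15)/(11/12 + 7/15) = (7/15)/(83/60) = 28/83,
  π_2 = (11/12)/(11/12 + 7/15) = (11/12)/(83/60) = 55/83.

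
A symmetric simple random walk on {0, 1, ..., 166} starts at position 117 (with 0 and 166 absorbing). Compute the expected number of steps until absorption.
E[τ | X_0 = 117] = 5733

Let v_k = E[τ | X_0 = k]. Boundary: v_0 = v_166 = 0. Recurrence: v_k = 1 + (v_{k-1} + v_{k+1})/2 for 1 ≤ k ≤ 165. The particular solution to v_k − (v_{k-1} + v_{k+1})/2 = 1 is v_k = −k^2. Adding homogeneous solution A + B k and matching boundaries gives v_k = k (166 − k). Substituting k = 117: v_117 = 117 · 49 = 5733.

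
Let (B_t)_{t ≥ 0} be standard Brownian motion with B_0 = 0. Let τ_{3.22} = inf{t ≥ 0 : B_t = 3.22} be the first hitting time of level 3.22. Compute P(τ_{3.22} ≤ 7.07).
P(τ_{3.22} ≤ 7.07) = 2(1 − Φ(3.22/√7.07)) = 2(1 − Φ(1.2110)) ≈ 0.2259

By the reflection principle for standard BM, P(τ_b ≤ t) = 2 · P(B_t ≥ b). Since B_t ~ N(0, t), P(B_t ≥ 3.22) = 1 − Φ(3.22/√t) = 1 − Φ(3.22/√7.07) = 1 − Φ(1.2110) ≈ 0.11295. Doubling: P(τ_{3.22} ≤ 7.07) ≈ 2 · 0.11295 = 0.22590 ≈ 0.2259.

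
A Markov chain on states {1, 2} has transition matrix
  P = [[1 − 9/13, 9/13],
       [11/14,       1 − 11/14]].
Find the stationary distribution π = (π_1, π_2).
π_1 = 143/269, π_2 = 126/269

Solve πP = π with π_1 + π_2 = 1. From πP = π: π_1 · (1 − 9/13) + π_2 · 11/14 = π_1 ⇒ π_2 · 11/14 = π_1 · 9/13 ⇒ π_2/π_1 = (9/13)/(11/14) = 126/143. Together with π_1 + π_2 = 1:
  π_1 = (11/14)/(9/13 + 11/14) = (11/14)/(269/182) = 143/269,
  π_2 = (9/13)/(9/13 + 11/14) = (9/13)/(269/182) = 126/269.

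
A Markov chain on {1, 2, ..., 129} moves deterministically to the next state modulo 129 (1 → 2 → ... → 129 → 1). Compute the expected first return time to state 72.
E[T_72 | X_0 = 72] = 129

The chain cycles deterministically, so starting at state 72 it returns in exactly 129 steps. Equivalently, the stationary distribution is uniform π_j = 1/129 for every state j, so by Kac's formula E[T_72] = 1/π_72 = 129.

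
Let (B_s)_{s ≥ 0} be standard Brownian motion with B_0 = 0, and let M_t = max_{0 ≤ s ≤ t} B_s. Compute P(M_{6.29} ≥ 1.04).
P(M_{6.29} ≥ 1.04) = 2·P(B_{6.29} ≥ 1.04) = 2(1 − Φ(1.04/√6.29)) ≈ 0.6784

By the reflection principle for Brownian motion, P(M_t ≥ a) = 2 · P(B_t ≥ a) for a ≥ 0. Since B_t ~ N(0, t), P(B_t ≥ 1.04) = 1 − Φ(1.04/√t) = 1 − Φ(1.04/√6.29) = 1 − Φ(0.4147). So
  P(M_{6.29} ≥ 1.04) = 2(1 − Φ(0.4147)) ≈ 0.6784.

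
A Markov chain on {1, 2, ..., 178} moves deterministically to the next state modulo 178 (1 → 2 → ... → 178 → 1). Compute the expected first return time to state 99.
E[T_99 | X_0 = 99] = 178

The chain cycles deterministically, so starting at state 99 it returns in exactly 178 steps. Equivalently, the stationary distribution is uniform π_j = 1/178 for every state j, so by Kac's formula E[T_99] = 1/π_99 = 178.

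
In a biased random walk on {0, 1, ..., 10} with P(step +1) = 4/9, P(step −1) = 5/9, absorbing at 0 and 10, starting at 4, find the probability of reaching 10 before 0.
P(hit 10 before 0) = (1 − (5/4)^4) / (1 − (5/4)^10) = 167936/968561

Let u_k denote P(reach 10 before 0 | start at k). Boundary: u_0 = 0, u_10 = 1. Recurrence: u_k = 4/9·u_{k+1} + 5/9·u_{k-1} for 1 ≤ k ≤ 9. Try u_k = A + B·r^k with r = q/p = (5/9)/(4/9) = 5/4. Substitution satisfies the recurrence; boundary conditions give:
  u_k = (1 − r^k) / (1 − r^N) = (1 − (5/4)^4) / (1 − (5/4)^10) = 167936/968561.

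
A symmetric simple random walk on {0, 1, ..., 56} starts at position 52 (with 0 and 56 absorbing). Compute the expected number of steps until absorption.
E[τ | X_0 = 52] = 208

Let v_k = E[τ | X_0 = k]. Boundary: v_0 = v_56 = 0. Recurrence: v_k = 1 + (v_{k-1} + v_{k+1})/2 for 1 ≤ k ≤ 55. The particular solution to v_k − (v_{k-1} + v_{k+1})/2 = 1 is v_k = −k^2. Adding homogeneous solution A + B k and matching boundaries gives v_k = k (56 − k). Substituting k = 52: v_52 = 52 · 4 = 208.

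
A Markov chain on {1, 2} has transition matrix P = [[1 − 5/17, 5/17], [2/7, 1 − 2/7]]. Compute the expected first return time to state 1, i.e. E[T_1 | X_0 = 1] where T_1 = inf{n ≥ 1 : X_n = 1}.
E[T_1 | X_0 = 1] = 1/π_1 = 69/34

For an irreducible recurrent Markov chain with stationary distribution π, E[T_i | X_0 = i] = 1/π_i (Kac's formula). Here π_1 = (2/7)/(5/17 + 2/7) = (2/7)/(69/119) = 34/69, so E[T_1 | X_0 = 1] = 1/π_1 = (5/17 + 2/7)/(2/7) = (69/119)/(2/7) = 69/34.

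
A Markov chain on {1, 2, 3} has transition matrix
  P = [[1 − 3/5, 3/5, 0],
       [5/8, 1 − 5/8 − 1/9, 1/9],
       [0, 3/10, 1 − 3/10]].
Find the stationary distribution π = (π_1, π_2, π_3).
π = (225/521, 216/521, 80/521)

This is a birth-death chain on three states, which satisfies detailed balance: π_1 · P_{12} = π_2 · P_{21} and π_2 · P_{23} = π_3 · P_{32}.
From π_1 · 3/5 = π_2 · 5/8: π_2/π_1 = (3/5)/(5/8) = 24/25.
From π_2 · 1/9 = π_3 · 3/10: π_3/π_2 = (1/9)/(3/10) = 10/27.
Take π_1 proportional to 1; then unnormalized π = (1, 24/25, 16/45). Normalize by dividing by the sum 521/225:
  π = (225/521, 216/521, 80/521).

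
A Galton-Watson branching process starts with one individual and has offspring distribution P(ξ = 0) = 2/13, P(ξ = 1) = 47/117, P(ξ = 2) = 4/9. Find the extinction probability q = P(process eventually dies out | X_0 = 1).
q = 9/26

The pgf is f(s) = 2/13 + 47/117·s + 4/9·s². The extinction probability q is the smallest fixed point of f in [0, 1]. Setting s = f(s):
  4/9·s² + (47/117 − 1)·s + 2/13 = 0
  4/9·s² − (2/13 + 4/9)·s + 2/13 = 0
which factors as (s − 1)·(4/9·s − 2/13) = 0, giving roots s = 1 and s = (2/13)/(4/9) = 9/26.
Mean offspring μ = 47/117 + 2·4/9 = 151/117 > 1 (supercritical), so q < 1. The extinction probability is the smaller root: q = (2/13)/(4/9) = 9/26.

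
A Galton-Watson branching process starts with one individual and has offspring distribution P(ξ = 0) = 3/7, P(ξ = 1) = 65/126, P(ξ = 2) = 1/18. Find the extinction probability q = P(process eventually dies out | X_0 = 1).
q = 1

Mean offspring μ = 0·3/7 + 1·65/126 + 2·1/18 = 79/126 ≤ 1. For μ ≤ 1 with offspring not concentrated at 1, the Galton-Watson process goes extinct almost surely, so q = 1.
(Algebraic check: The pgf is f(s) = 3/7 + 65/126·s + 1/18·s². The extinction probability q is the smallest fixed point of f in [0, 1]. Setting s = f(s):
  1/18·s² + (65/126 − 1)·s + 3/7 = 0
  1/18·s² − (3/7 + 1/18)·s + 3/7 = 0
which factors as (s − 1)·(1/18·s − 3/7) = 0, giving roots s = 1 and s = (3/7)/(1/18) = 54/7. Since 54/7 ≥ 1, the smallest root in [0, 1] is s = 1.)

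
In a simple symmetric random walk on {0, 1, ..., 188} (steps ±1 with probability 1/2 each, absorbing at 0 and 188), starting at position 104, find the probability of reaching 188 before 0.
P(hit 188 before 0) = 104/188 = 26/47

Let u_k = P(hit 188 before 0 | start at k). Then u_0 = 0, u_188 = 1, and u_k = u_{k-1}/2 + u_{k+1}/2 for 1 ≤ k ≤ 187. This harmonic recurrence is solved by u_k = k/188, giving u_104 = 104/188 = 26/47.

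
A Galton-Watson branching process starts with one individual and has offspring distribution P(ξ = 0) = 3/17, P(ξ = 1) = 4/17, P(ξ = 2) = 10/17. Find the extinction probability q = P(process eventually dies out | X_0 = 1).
q = 3/10

The pgf is f(s) = 3/17 + 4/17·s + 10/17·s². The extinction probability q is the smallest fixed point of f in [0, 1]. Setting s = f(s):
  10/17·s² + (4/17 − 1)·s + 3/17 = 0
  10/17·s² − (3/17 + 10/17)·s + 3/17 = 0
which factors as (s − 1)·(10/17·s − 3/17) = 0, giving roots s = 1 and s = (3/17)/(10/17) = 3/10.
Mean offspring μ = 4/17 + 2·10/17 = 24/17 > 1 (supercritical), so q < 1. The extinction probability is the smaller root: q = (3/17)/(10/17) = 3/10.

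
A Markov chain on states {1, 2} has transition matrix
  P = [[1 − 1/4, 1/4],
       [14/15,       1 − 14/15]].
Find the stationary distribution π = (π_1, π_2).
π_1 = 56/71, π_2 = 15/71

Solve πP = π with π_1 + π_2 = 1. From πP = π: π_1 · (1 − 1/4) + π_2 · 14/15 = π_1 ⇒ π_2 · 14/15 = π_1 · 1/4 ⇒ π_2/π_1 = (1/4)/(14/15) = 15/56. Together with π_1 + π_2 = 1:
  π_1 = (14/15)/(1/4 + 14/15) = (14/15)/(71/60) = 56/71,
  π_2 = (1/4)/(1/4 + 14/15) = (1/4)/(71/60) = 15/71.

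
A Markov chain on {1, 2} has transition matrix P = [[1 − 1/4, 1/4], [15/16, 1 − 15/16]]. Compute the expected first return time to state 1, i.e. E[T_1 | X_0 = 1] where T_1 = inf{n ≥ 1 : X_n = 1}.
E[T_1 | X_0 = 1] = 1/π_1 = 19/15

For an irreducible recurrent Markov chain with stationary distribution π, E[T_i | X_0 = i] = 1/π_i (Kac's formula). Here π_1 = (15/16)/(1/4 + 15/16) = (15/16)/(19/16) = 15/19, so E[T_1 | X_0 = 1] = 1/π_1 = (1/4 + 15/16)/(15/16) = (19/16)/(15/16) = 19/15.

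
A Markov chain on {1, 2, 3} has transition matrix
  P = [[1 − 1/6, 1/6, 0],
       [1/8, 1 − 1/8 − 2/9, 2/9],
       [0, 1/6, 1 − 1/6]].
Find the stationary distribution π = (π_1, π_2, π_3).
π = (9/37, 12/37, 16/37)

This is a birth-death chain on three states, which satisfies detailed balance: π_1 · P_{12} = π_2 · P_{21} and π_2 · P_{23} = π_3 · P_{32}.
From π_1 · 1/6 = π_2 · 1/8: π_2/π_1 = (1/6)/(1/8) = 4/3.
From π_2 · 2/9 = π_3 · 1/6: π_3/π_2 = (2/9)/(1/6) = 4/3.
Take π_1 proportional to 1; then unnormalized π = (1, 4/3, 16/9). Normalize by dividing by the sum 37/9:
  π = (9/37, 12/37, 16/37).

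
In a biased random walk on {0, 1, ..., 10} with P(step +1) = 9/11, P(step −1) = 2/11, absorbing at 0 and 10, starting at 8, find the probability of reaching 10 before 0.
P(hit 10 before 0) = (1 − (2/9)^8) / (1 − (2/9)^10) = 45282645/45282901

Let u_k denote P(reach 10 before 0 | start at k). Boundary: u_0 = 0, u_10 = 1. Recurrence: u_k = 9/11·u_{k+1} + 2/11·u_{k-1} for 1 ≤ k ≤ 9. Try u_k = A + B·r^k with r = q/p = (2/11)/(9/11) = 2/9. Substitution satisfies the recurrence; boundary conditions give:
  u_k = (1 − r^k) / (1 − r^N) = (1 − (2/9)^8) / (1 − (2/9)^10) = 45282645/45282901.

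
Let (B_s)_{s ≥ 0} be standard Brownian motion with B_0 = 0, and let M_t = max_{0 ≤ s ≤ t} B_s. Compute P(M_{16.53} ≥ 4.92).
P(M_{16.53} ≥ 4.92) = 2·P(B_{16.53} ≥ 4.92) = 2(1 − Φ(4.92/√16.53)) ≈ 0.2262

By the reflection principle for Brownian motion, P(M_t ≥ a) = 2 · P(B_t ≥ a) for a ≥ 0. Since B_t ~ N(0, t), P(B_t ≥ 4.92) = 1 − Φ(4.92/√t) = 1 − Φ(4.92/√16.53) = 1 − Φ(1.2101). So
  P(M_{16.53} ≥ 4.92) = 2(1 − Φ(1.2101)) ≈ 0.2262.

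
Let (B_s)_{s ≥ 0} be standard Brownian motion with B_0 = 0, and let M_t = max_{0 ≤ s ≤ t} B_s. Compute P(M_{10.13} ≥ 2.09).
P(M_{10.13} ≥ 2.09) = 2·P(B_{10.13} ≥ 2.09) = 2(1 − Φ(2.09/√10.13)) ≈ 0.5114

By the reflection principle for Brownian motion, P(M_t ≥ a) = 2 · P(B_t ≥ a) for a ≥ 0. Since B_t ~ N(0, t), P(B_t ≥ 2.09) = 1 − Φ(2.09/√t) = 1 − Φ(2.09/√10.13) = 1 − Φ(0.6567). So
  P(M_{10.13} ≥ 2.09) = 2(1 − Φ(0.6567)) ≈ 0.5114.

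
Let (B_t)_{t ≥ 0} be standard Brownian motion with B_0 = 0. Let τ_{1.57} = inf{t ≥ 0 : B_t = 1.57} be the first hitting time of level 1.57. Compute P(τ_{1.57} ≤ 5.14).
P(τ_{1.57} ≤ 5.14) = 2(1 − Φ(1.57/√5.14)) = 2(1 − Φ(0.6925)) ≈ 0.4886

By the reflection principle for standard BM, P(τ_b ≤ t) = 2 · P(B_t ≥ b). Since B_t ~ N(0, t), P(B_t ≥ 1.57) = 1 − Φ(1.57/√t) = 1 − Φ(1.57/√5.14) = 1 − Φ(0.6925) ≈ 0.24431. Doubling: P(τ_{1.57} ≤ 5.14) ≈ 2 · 0.24431 = 0.48862 ≈ 0.4886.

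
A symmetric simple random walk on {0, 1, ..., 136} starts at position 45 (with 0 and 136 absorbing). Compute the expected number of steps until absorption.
E[τ | X_0 = 45] = 4095

Let v_k = E[τ | X_0 = k]. Boundary: v_0 = v_136 = 0. Recurrence: v_k = 1 + (v_{k-1} + v_{k+1})/2 for 1 ≤ k ≤ 135. The particular solution to v_k − (v_{k-1} + v_{k+1})/2 = 1 is v_k = −k^2. Adding homogeneous solution A + B k and matching boundaries gives v_k = k (136 − k). Substituting k = 45: v_45 = 45 · 91 = 4095.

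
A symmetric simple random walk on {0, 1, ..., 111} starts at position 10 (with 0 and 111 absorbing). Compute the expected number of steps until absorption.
E[τ | X_0 = 10] = 1010

Let v_k = E[τ | X_0 = k]. Boundary: v_0 = v_111 = 0. Recurrence: v_k = 1 + (v_{k-1} + v_{k+1})/2 for 1 ≤ k ≤ 110. The particular solution to v_k − (v_{k-1} + v_{k+1})/2 = 1 is v_k = −k^2. Adding homogeneous solution A + B k and matching boundaries gives v_k = k (111 − k). Substituting k = 10: v_10 = 10 · 101 = 1010.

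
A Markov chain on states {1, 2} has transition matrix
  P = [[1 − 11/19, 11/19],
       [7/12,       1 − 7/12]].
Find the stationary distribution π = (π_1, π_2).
π_1 = 133/265, π_2 = 132/265

Solve πP = π with π_1 + π_2 = 1. From πP = π: π_1 · (1 − 11/19) + π_2 · 7/12 = π_1 ⇒ π_2 · 7/12 = π_1 · 11/19 ⇒ π_2/π_1 = (11/19)/(7/12) = 132/133. Together with π_1 + π_2 = 1:
  π_1 = (7/12)/(11/19 + 7/12) = (7/12)/(265/228) = 133/265,
  π_2 = (11/19)/(11/19 + 7/12) = (11/19)/(265/228) = 132/265.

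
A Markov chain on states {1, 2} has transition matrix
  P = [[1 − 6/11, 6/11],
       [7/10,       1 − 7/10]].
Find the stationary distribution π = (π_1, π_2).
π_1 = 77/137, π_2 = 60/137

Solve πP = π with π_1 + π_2 = 1. From πP = π: π_1 · (1 − 6/11) + π_2 · 7/10 = π_1 ⇒ π_2 · 7/10 = π_1 · 6/11 ⇒ π_2/π_1 = (6/11)/(7/10) = 60/77. Together with π_1 + π_2 = 1:
  π_1 = (7/10)/(6/11 + 7/10) = (7/10)/(137/110) = 77/137,
  π_2 = (6/11)/(6/11 + 7/10) = (6/11)/(137/110) = 60/137.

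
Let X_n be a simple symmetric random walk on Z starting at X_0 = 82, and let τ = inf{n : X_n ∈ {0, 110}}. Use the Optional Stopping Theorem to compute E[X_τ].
E[X_τ] = 82

X_n is a martingale and τ is a bounded-mean stopping time (indeed τ is finite a.s. with bounded expectation since the walk is in a bounded region). By the OST, E[X_τ] = E[X_0] = 82. Equivalently: E[X_τ] = 110 · P(hit 110 first) + 0 · P(hit 0 first) = 110 · (82/110) = 82.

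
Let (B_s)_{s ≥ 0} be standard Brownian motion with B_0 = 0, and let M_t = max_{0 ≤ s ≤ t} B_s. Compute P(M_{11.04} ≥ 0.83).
P(M_{11.04} ≥ 0.83) = 2·P(B_{11.04} ≥ 0.83) = 2(1 − Φ(0.83/√11.04)) ≈ 0.8027

By the reflection principle for Brownian motion, P(M_t ≥ a) = 2 · P(B_t ≥ a) for a ≥ 0. Since B_t ~ N(0, t), P(B_t ≥ 0.83) = 1 − Φ(0.83/√t) = 1 − Φ(0.83/√11.04) = 1 − Φ(0.2498). So
  P(M_{11.04} ≥ 0.83) = 2(1 − Φ(0.2498)) ≈ 0.8027.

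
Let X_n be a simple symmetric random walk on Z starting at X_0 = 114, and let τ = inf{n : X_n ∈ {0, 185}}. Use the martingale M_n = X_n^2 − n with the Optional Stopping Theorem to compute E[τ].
E[τ] = 8094

M_n = X_n^2 − n is a martingale (since E[X_{n+1}^2 | F_n] = X_n^2 + 1). By OST (τ has finite mean in a bounded region), E[M_τ] = E[M_0] = X_0^2 − 0 = 114^2 = 12996. Also E[M_τ] = E[X_τ^2] − E[τ]. The walk exits at 0 or 185, with P(hit 185 first) = 114/185, so E[X_τ^2] = 185^2 · 114/185 + 0 = 21090. Thus E[τ] = E[X_τ^2] − E[M_τ] = 21090 − 12996 = 8094 = 114(185 − 114) = 8094.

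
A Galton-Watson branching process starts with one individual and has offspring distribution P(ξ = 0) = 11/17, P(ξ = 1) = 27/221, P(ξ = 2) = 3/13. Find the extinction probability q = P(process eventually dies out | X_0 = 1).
q = 1

Mean offspring μ = 0·11/17 + 1·27/221 + 2·3/13 = 129/221 ≤ 1. For μ ≤ 1 with offspring not concentrated at 1, the Galton-Watson process goes extinct almost surely, so q = 1.
(Algebraic check: The pgf is f(s) = 11/17 + 27/221·s + 3/13·s². The extinction probability q is the smallest fixed point of f in [0, 1]. Setting s = f(s):
  3/13·s² + (27/221 − 1)·s + 11/17 = 0
  3/13·s² − (11/17 + 3/13)·s + 11/17 = 0
which factors as (s − 1)·(3/13·s − 11/17) = 0, giving roots s = 1 and s = (11/17)/(3/13) = 143/51. Since 143/51 ≥ 1, the smallest root in [0, 1] is s = 1.)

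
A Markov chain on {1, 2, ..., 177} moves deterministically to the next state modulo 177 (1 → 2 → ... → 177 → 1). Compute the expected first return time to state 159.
E[T_159 | X_0 = 159] = 177

The chain cycles deterministically, so starting at state 159 it returns in exactly 177 steps. Equivalently, the stationary distribution is uniform π_j = 1/177 for every state j, so by Kac's formula E[T_159] = 1/π_159 = 177.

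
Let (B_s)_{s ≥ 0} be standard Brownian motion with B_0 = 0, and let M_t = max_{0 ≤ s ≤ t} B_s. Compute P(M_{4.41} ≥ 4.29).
P(M_{4.41} ≥ 4.29) = 2·P(B_{4.41} ≥ 4.29) = 2(1 − Φ(4.29/√4.41)) ≈ 0.0411

By the reflection principle for Brownian motion, P(M_t ≥ a) = 2 · P(B_t ≥ a) for a ≥ 0. Since B_t ~ N(0, t), P(B_t ≥ 4.29) = 1 − Φ(4.29/√t) = 1 − Φ(4.29/√4.41) = 1 − Φ(2.0429). So
  P(M_{4.41} ≥ 4.29) = 2(1 − Φ(2.0429)) ≈ 0.0411.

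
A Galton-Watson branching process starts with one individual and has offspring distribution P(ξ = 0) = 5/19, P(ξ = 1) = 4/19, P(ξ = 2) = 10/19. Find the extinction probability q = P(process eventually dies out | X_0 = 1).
q = 1/2

The pgf is f(s) = 5/19 + 4/19·s + 10/19·s². The extinction probability q is the smallest fixed point of f in [0, 1]. Setting s = f(s):
  10/19·s² + (4/19 − 1)·s + 5/19 = 0
  10/19·s² − (5/19 + 10/19)·s + 5/19 = 0
which factors as (s − 1)·(10/19·s − 5/19) = 0, giving roots s = 1 and s = (5/19)/(10/19) = 1/2.
Mean offspring μ = 4/19 + 2·10/19 = 24/19 > 1 (supercritical), so q < 1. The extinction probability is the smaller root: q = (5/19)/(10/19) = 1/2.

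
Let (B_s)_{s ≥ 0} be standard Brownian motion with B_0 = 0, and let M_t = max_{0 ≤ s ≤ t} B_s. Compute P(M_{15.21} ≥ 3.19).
P(M_{15.21} ≥ 3.19) = 2·P(B_{15.21} ≥ 3.19) = 2(1 − Φ(3.19/√15.21)) ≈ 0.4134

By the reflection principle for Brownian motion, P(M_t ≥ a) = 2 · P(B_t ≥ a) for a ≥ 0. Since B_t ~ N(0, t), P(B_t ≥ 3.19) = 1 − Φ(3.19/√t) = 1 − Φ(3.19/√15.21) = 1 − Φ(0.8179). So
  P(M_{15.21} ≥ 3.19) = 2(1 − Φ(0.8179)) ≈ 0.4134.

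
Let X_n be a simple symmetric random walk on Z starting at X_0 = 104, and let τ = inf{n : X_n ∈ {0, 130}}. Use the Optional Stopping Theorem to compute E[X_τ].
E[X_τ] = 104

X_n is a martingale and τ is a bounded-mean stopping time (indeed τ is finite a.s. with bounded expectation since the walk is in a bounded region). By the OST, E[X_τ] = E[X_0] = 104. Equivalently: E[X_τ] = 130 · P(hit 130 first) + 0 · P(hit 0 first) = 130 · (104/130) = 104.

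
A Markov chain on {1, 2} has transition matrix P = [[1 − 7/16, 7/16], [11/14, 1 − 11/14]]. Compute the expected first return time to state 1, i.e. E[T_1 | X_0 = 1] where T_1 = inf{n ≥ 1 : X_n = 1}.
E[T_1 | X_0 = 1] = 1/π_1 = 137/88

For an irreducible recurrent Markov chain with stationary distribution π, E[T_i | X_0 = i] = 1/π_i (Kac's formula). Here π_1 = (11/14)/(7/16 + 11/14) = (11/14)/(137/112) = 88/137, so E[T_1 | X_0 = 1] = 1/π_1 = (7/16 + 11/14)/(11/14) = (137/112)/(11/14) = 137/88.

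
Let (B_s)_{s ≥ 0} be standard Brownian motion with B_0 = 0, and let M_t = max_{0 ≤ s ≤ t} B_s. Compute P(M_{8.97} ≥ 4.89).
P(M_{8.97} ≥ 4.89) = 2·P(B_{8.97} ≥ 4.89) = 2(1 − Φ(4.89/√8.97)) ≈ 0.1025

By the reflection principle for Brownian motion, P(M_t ≥ a) = 2 · P(B_t ≥ a) for a ≥ 0. Since B_t ~ N(0, t), P(B_t ≥ 4.89) = 1 − Φ(4.89/√t) = 1 − Φ(4.89/√8.97) = 1 − Φ(1.6327). So
  P(M_{8.97} ≥ 4.89) = 2(1 − Φ(1.6327)) ≈ 0.1025.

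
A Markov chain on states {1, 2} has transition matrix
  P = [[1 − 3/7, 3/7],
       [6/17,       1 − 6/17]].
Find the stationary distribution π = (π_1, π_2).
π_1 = 14/31, π_2 = 17/31

Solve πP = π with π_1 + π_2 = 1. From πP = π: π_1 · (1 − 3/7) + π_2 · 6/17 = π_1 ⇒ π_2 · 6/17 = π_1 · 3/7 ⇒ π_2/π_1 = (3/7)/(6/17) = 17/14. Together with π_1 + π_2 = 1:
  π_1 = (6/17)/(3/7 + 6/17) = (6/17)/(93/119) = 14/31,
  π_2 = (3/7)/(3/7 + 6/17) = (3/7)/(93/119) = 17/31.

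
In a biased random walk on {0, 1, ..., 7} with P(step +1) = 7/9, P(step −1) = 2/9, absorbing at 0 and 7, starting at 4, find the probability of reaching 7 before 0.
P(hit 7 before 0) = (1 − (2/7)^4) / (1 − (2/7)^7) = 163611/164683

Let u_k denote P(reach 7 before 0 | start at k). Boundary: u_0 = 0, u_7 = 1. Recurrence: u_k = 7/9·u_{k+1} + 2/9·u_{k-1} for 1 ≤ k ≤ 6. Try u_k = A + B·r^k with r = q/p = (2/9)/(7/9) = 2/7. Substitution satisfies the recurrence; boundary conditions give:
  u_k = (1 − r^k) / (1 − r^N) = (1 − (2/7)^4) / (1 − (2/7)^7) = 163611/164683.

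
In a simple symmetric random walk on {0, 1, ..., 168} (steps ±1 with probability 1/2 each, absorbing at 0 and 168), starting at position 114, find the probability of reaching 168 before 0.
P(hit 168 before 0) = 114/168 = 19/28

Let u_k = P(hit 168 before 0 | start at k). Then u_0 = 0, u_168 = 1, and u_k = u_{k-1}/2 + u_{k+1}/2 for 1 ≤ k ≤ 167. This harmonic recurrence is solved by u_k = k/168, giving u_114 = 114/168 = 19/28.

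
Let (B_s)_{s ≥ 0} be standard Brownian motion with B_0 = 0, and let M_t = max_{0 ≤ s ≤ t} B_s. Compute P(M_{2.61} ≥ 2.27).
P(M_{2.61} ≥ 2.27) = 2·P(B_{2.61} ≥ 2.27) = 2(1 − Φ(2.27/√2.61)) ≈ 0.1600

By the reflection principle for Brownian motion, P(M_t ≥ a) = 2 · P(B_t ≥ a) for a ≥ 0. Since B_t ~ N(0, t), P(B_t ≥ 2.27) = 1 − Φ(2.27/√t) = 1 − Φ(2.27/√2.61) = 1 − Φ(1.4051). So
  P(M_{2.61} ≥ 2.27) = 2(1 − Φ(1.4051)) ≈ 0.1600.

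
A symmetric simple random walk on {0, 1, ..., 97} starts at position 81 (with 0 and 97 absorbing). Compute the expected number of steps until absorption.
E[τ | X_0 = 81] = 1296

Let v_k = E[τ | X_0 = k]. Boundary: v_0 = v_97 = 0. Recurrence: v_k = 1 + (v_{k-1} + v_{k+1})/2 for 1 ≤ k ≤ 96. The particular solution to v_k − (v_{k-1} + v_{k+1})/2 = 1 is v_k = −k^2. Adding homogeneous solution A + B k and matching boundaries gives v_k = k (97 − k). Substituting k = 81: v_81 = 81 · 16 = 1296.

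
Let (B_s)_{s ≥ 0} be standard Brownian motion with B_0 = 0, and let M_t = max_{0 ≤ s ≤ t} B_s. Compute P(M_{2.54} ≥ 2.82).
P(M_{2.54} ≥ 2.82) = 2·P(B_{2.54} ≥ 2.82) = 2(1 − Φ(2.82/√2.54)) ≈ 0.0768

By the reflection principle for Brownian motion, P(M_t ≥ a) = 2 · P(B_t ≥ a) for a ≥ 0. Since B_t ~ N(0, t), P(B_t ≥ 2.82) = 1 − Φ(2.82/√t) = 1 − Φ(2.82/√2.54) = 1 − Φ(1.7694). So
  P(M_{2.54} ≥ 2.82) = 2(1 − Φ(1.7694)) ≈ 0.0768.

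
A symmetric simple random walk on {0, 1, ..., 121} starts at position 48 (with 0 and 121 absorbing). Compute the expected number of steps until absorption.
E[τ | X_0 = 48] = 3504

Let v_k = E[τ | X_0 = k]. Boundary: v_0 = v_121 = 0. Recurrence: v_k = 1 + (v_{k-1} + v_{k+1})/2 for 1 ≤ k ≤ 120. The particular solution to v_k − (v_{k-1} + v_{k+1})/2 = 1 is v_k = −k^2. Adding homogeneous solution A + B k and matching boundaries gives v_k = k (121 − k). Substituting k = 48: v_48 = 48 · 73 = 3504.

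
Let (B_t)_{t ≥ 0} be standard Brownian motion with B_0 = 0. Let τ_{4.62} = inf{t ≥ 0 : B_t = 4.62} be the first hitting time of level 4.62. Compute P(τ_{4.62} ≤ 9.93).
P(τ_{4.62} ≤ 9.93) = 2(1 − Φ(4.62/√9.93)) = 2(1 − Φ(1.4661)) ≈ 0.1426

By the reflection principle for standard BM, P(τ_b ≤ t) = 2 · P(B_t ≥ b). Since B_t ~ N(0, t), P(B_t ≥ 4.62) = 1 − Φ(4.62/√t) = 1 − Φ(4.62/√9.93) = 1 − Φ(1.4661) ≈ 0.07131. Doubling: P(τ_{4.62} ≤ 9.93) ≈ 2 · 0.07131 = 0.14262 ≈ 0.1426.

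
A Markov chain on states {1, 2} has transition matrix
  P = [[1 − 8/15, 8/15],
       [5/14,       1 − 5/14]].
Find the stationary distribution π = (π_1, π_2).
π_1 = 75/187, π_2 = 112/187

Solve πP = π with π_1 + π_2 = 1. From πP = π: π_1 · (1 − 8/15) + π_2 · 5/14 = π_1 ⇒ π_2 · 5/14 = π_1 · 8/15 ⇒ π_2/π_1 = (8/15)/(5/14) = 112/75. Together with π_1 + π_2 = 1:
  π_1 = (5/14)/(8/15 + 5/14) = (5/14)/(187/210) = 75/187,
  π_2 = (8/15)/(8/15 + 5/14) = (8/15)/(187/210) = 112/187.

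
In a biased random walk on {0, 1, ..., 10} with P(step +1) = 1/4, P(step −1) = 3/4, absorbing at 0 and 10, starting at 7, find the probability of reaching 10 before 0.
P(hit 10 before 0) = (1 − (3)^7) / (1 − (3)^10) = 1093/29524

Let u_k denote P(reach 10 before 0 | start at k). Boundary: u_0 = 0, u_10 = 1. Recurrence: u_k = 1/4·u_{k+1} + 3/4·u_{k-1} for 1 ≤ k ≤ 9. Try u_k = A + B·r^k with r = q/p = (3/4)/(1/4) = 3. Substitution satisfies the recurrence; boundary conditions give:
  u_k = (1 − r^k) / (1 − r^N) = (1 − (3)^7) / (1 − (3)^10) = 1093/29524.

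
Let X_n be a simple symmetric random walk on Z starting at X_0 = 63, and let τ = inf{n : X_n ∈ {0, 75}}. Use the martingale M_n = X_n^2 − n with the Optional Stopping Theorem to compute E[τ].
E[τ] = 756

M_n = X_n^2 − n is a martingale (since E[X_{n+1}^2 | F_n] = X_n^2 + 1). By OST (τ has finite mean in a bounded region), E[M_τ] = E[M_0] = X_0^2 − 0 = 63^2 = 3969. Also E[M_τ] = E[X_τ^2] − E[τ]. The walk exits at 0 or 75, with P(hit 75 first) = 63/75, so E[X_τ^2] = 75^2 · 63/75 + 0 = 4725. Thus E[τ] = E[X_τ^2] − E[M_τ] = 4725 − 3969 = 756 = 63(75 − 63) = 756.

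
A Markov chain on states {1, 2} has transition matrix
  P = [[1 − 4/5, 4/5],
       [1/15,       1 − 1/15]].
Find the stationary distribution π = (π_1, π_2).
π_1 = 1/13, π_2 = 12/13

Solve πP = π with π_1 + π_2 = 1. From πP = π: π_1 · (1 − 4/5) + π_2 · 1/15 = π_1 ⇒ π_2 · 1/15 = π_1 · 4/5 ⇒ π_2/π_1 = (4/5)/(1/15) = 12. Together with π_1 + π_2 = 1:
  π_1 = (1/15)/(4/5 + 1/15) = (1/15)/(13/15) = 1/13,
  π_2 = (4/5)/(4/5 + 1/15) = (4/5)/(13/15) = 12/13.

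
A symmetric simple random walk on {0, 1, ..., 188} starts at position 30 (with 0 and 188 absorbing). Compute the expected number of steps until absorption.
E[τ | X_0 = 30] = 4740

Let v_k = E[τ | X_0 = k]. Boundary: v_0 = v_188 = 0. Recurrence: v_k = 1 + (v_{k-1} + v_{k+1})/2 for 1 ≤ k ≤ 187. The particular solution to v_k − (v_{k-1} + v_{k+1})/2 = 1 is v_k = −k^2. Adding homogeneous solution A + B k and matching boundaries gives v_k = k (188 − k). Substituting k = 30: v_30 = 30 · 158 = 4740.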